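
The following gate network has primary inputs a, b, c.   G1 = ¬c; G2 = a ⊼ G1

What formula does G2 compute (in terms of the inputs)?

G1 = ¬c
G2 = a ⊼ G1 = a ⊼ ¬c

a ⊼ ¬c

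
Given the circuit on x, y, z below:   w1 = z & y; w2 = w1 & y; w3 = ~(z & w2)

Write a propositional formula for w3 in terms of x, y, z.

w1 = z & y
w2 = w1 & y = (z & y) & y
w3 = ~(z & w2) = ~(z & ((z & y) & y))

~(z & ((z & y) & y))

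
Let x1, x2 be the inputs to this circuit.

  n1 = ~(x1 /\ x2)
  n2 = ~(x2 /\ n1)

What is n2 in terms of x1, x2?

n1 = ~(x1 /\ x2)
n2 = ~(x2 /\ n1) = ~(x2 /\ (~(x1 /\ x2)))

~(x2 /\ (~(x1 /\ x2)))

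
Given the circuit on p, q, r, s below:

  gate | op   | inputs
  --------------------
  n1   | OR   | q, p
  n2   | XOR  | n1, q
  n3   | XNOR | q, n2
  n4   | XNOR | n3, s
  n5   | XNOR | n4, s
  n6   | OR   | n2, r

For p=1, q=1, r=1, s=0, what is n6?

1

n1 = 1 OR 1 = 1
n2 = 1 XOR 1 = 0
n6 = 0 OR 1 = 1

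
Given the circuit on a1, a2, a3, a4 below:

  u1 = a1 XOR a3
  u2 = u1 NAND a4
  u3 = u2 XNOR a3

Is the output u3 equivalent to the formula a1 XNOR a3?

u1 = a1 XOR a3
u2 = u1 NAND a4 = (a1 XOR a3) NAND a4
u3 = u2 XNOR a3 = ((a1 XOR a3) NAND a4) XNOR a3
At a1=0, a2=0, a3=0, a4=0: circuit gives 0, formula gives 1.

No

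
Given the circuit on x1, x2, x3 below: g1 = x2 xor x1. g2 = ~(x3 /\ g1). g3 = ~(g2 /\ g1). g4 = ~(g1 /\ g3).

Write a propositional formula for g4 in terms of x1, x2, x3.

~((x2 xor x1) /\ (~((~(x3 /\ (x2 xor x1))) /\ (x2 xor x1))))

g1 = x2 xor x1
g2 = ~(x3 /\ g1) = ~(x3 /\ (x2 xor x1))
g3 = ~(g2 /\ g1) = ~((~(x3 /\ (x2 xor x1))) /\ (x2 xor x1))
g4 = ~(g1 /\ g3) = ~((x2 xor x1) /\ (~((~(x3 /\ (x2 xor x1))) /\ (x2 xor x1))))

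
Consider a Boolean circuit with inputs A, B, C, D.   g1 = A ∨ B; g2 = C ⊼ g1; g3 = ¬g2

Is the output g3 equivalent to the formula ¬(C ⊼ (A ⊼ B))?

g1 = A ∨ B
g2 = C ⊼ g1 = C ⊼ (A ∨ B)
g3 = ¬g2 = ¬(C ⊼ (A ∨ B))
At A=0, B=0, C=1, D=0: circuit gives 0, formula gives 1.

No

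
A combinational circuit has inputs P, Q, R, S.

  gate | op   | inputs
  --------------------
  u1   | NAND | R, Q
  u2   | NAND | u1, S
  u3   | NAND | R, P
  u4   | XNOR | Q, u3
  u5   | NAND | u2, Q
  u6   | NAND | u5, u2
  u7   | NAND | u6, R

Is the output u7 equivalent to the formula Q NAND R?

No

u1 = R NAND Q
u2 = u1 NAND S = (R NAND Q) NAND S
u5 = u2 NAND Q = ((R NAND Q) NAND S) NAND Q
u6 = u5 NAND u2 = (((R NAND Q) NAND S) NAND Q) NAND ((R NAND Q) NAND S)
u7 = u6 NAND R = ((((R NAND Q) NAND S) NAND Q) NAND ((R NAND Q) NAND S)) NAND R
At P=0, Q=0, R=1, S=1: circuit gives 0, formula gives 1.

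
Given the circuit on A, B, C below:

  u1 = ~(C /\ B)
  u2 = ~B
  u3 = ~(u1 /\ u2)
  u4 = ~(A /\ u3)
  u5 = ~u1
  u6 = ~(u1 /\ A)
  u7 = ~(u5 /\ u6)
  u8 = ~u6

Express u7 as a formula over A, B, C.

~(~(~(C /\ B)) /\ (~((~(C /\ B)) /\ A)))

u1 = ~(C /\ B)
u5 = ~u1 = ~(~(C /\ B))
u6 = ~(u1 /\ A) = ~((~(C /\ B)) /\ A)
u7 = ~(u5 /\ u6) = ~(~(~(C /\ B)) /\ (~((~(C /\ B)) /\ A)))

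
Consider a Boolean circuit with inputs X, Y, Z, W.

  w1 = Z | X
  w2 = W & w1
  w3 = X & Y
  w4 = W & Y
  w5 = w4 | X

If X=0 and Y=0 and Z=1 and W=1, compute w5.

w4 = 1 & 0 = 0
w5 = 0 | 0 = 0

0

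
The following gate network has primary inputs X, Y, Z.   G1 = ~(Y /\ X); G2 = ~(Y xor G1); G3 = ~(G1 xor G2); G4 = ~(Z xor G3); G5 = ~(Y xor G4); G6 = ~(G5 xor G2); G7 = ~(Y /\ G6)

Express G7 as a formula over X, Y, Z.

G1 = ~(Y /\ X)
G2 = ~(Y xor G1) = ~(Y xor (~(Y /\ X)))
G3 = ~(G1 xor G2) = ~((~(Y /\ X)) xor (~(Y xor (~(Y /\ X)))))
G4 = ~(Z xor G3) = ~(Z xor (~((~(Y /\ X)) xor (~(Y xor (~(Y /\ X)))))))
G5 = ~(Y xor G4) = ~(Y xor (~(Z xor (~((~(Y /\ X)) xor (~(Y xor (~(Y /\ X)))))))))
G6 = ~(G5 xor G2) = ~((~(Y xor (~(Z xor (~((~(Y /\ X)) xor (~(Y xor (~(Y /\ X)))))))))) xor (~(Y xor (~(Y /\ X)))))
G7 = ~(Y /\ G6) = ~(Y /\ (~((~(Y xor (~(Z xor (~((~(Y /\ X)) xor (~(Y xor (~(Y /\ X)))))))))) xor (~(Y xor (~(Y /\ X)))))))

~(Y /\ (~((~(Y xor (~(Z xor (~((~(Y /\ X)) xor (~(Y xor (~(Y /\ X)))))))))) xor (~(Y xor (~(Y /\ X)))))))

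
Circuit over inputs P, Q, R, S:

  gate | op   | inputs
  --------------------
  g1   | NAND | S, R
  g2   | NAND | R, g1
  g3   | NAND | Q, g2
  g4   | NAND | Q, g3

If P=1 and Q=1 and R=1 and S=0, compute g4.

0

g1 = 0 NAND 1 = 1
g2 = 1 NAND 1 = 0
g3 = 1 NAND 0 = 1
g4 = 1 NAND 1 = 0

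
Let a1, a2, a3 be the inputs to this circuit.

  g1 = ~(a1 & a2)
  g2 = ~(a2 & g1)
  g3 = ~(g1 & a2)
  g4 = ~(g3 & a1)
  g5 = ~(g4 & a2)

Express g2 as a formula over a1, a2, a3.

~(a2 & (~(a1 & a2)))

g1 = ~(a1 & a2)
g2 = ~(a2 & g1) = ~(a2 & (~(a1 & a2)))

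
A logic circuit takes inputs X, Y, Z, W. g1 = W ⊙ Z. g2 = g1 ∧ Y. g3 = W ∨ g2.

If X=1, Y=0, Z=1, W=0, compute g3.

0

g1 = 0 ⊙ 1 = 0
g2 = 0 ∧ 0 = 0
g3 = 0 ∨ 0 = 0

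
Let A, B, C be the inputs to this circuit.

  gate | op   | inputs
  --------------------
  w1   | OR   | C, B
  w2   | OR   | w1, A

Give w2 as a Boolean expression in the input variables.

(C OR B) OR A

w1 = C OR B
w2 = w1 OR A = (C OR B) OR A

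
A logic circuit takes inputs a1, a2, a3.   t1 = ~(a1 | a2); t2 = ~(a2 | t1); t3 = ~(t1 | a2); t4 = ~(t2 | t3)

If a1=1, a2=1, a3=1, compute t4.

t1 = ~(1 | 1) = 0
t2 = ~(1 | 0) = 0
t3 = ~(0 | 1) = 0
t4 = ~(0 | 0) = 1

1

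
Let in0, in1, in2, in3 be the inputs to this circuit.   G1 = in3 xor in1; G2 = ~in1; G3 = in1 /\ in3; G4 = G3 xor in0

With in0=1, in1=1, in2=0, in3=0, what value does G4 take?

1

G3 = 1 /\ 0 = 0
G4 = 0 xor 1 = 1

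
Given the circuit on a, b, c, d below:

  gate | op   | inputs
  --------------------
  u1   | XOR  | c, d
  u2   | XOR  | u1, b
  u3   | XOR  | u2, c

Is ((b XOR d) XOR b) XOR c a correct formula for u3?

u1 = c XOR d
u2 = u1 XOR b = (c XOR d) XOR b
u3 = u2 XOR c = ((c XOR d) XOR b) XOR c
At a=0, b=0, c=1, d=0: circuit gives 0, formula gives 1.

No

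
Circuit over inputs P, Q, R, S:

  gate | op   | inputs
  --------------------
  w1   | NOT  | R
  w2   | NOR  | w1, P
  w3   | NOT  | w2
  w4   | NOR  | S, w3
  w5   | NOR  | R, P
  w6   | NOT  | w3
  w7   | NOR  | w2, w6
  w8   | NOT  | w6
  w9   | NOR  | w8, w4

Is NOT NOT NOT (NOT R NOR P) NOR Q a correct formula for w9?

No

w1 = NOT R
w2 = w1 NOR P = NOT R NOR P
w3 = NOT w2 = NOT (NOT R NOR P)
w4 = S NOR w3 = S NOR NOT (NOT R NOR P)
w6 = NOT w3 = NOT NOT (NOT R NOR P)
w8 = NOT w6 = NOT NOT NOT (NOT R NOR P)
w9 = w8 NOR w4 = NOT NOT NOT (NOT R NOR P) NOR (S NOR NOT (NOT R NOR P))
At P=0, Q=0, R=1, S=0: circuit gives 0, formula gives 1.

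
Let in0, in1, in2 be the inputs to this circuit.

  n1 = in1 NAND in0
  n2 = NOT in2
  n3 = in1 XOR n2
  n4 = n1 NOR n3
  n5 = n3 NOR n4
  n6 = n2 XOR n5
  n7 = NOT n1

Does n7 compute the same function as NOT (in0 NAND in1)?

Yes

n1 = in1 NAND in0
n7 = NOT n1 = NOT (in1 NAND in0)
At in0=0, in1=0, in2=0: circuit gives 0, formula gives 0.
At in0=1, in1=1, in2=0: circuit gives 1, formula gives 1.
Agrees on all 8 inputs.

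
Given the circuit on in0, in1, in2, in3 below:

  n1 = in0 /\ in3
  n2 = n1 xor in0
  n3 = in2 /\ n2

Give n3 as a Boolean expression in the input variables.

n1 = in0 /\ in3
n2 = n1 xor in0 = (in0 /\ in3) xor in0
n3 = in2 /\ n2 = in2 /\ ((in0 /\ in3) xor in0)

in2 /\ ((in0 /\ in3) xor in0)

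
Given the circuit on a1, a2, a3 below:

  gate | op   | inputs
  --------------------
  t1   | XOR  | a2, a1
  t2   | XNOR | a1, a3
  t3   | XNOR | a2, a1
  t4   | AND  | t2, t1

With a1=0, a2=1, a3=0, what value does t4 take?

1

t1 = 1 XOR 0 = 1
t2 = 0 XNOR 0 = 1
t4 = 1 AND 1 = 1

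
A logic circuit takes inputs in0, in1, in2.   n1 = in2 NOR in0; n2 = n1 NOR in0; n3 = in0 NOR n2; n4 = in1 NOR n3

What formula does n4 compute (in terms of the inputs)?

in1 NOR (in0 NOR ((in2 NOR in0) NOR in0))

n1 = in2 NOR in0
n2 = n1 NOR in0 = (in2 NOR in0) NOR in0
n3 = in0 NOR n2 = in0 NOR ((in2 NOR in0) NOR in0)
n4 = in1 NOR n3 = in1 NOR (in0 NOR ((in2 NOR in0) NOR in0))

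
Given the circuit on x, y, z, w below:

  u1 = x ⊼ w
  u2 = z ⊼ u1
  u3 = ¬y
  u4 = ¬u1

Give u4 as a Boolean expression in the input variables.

u1 = x ⊼ w
u4 = ¬u1 = ¬(x ⊼ w)

¬(x ⊼ w)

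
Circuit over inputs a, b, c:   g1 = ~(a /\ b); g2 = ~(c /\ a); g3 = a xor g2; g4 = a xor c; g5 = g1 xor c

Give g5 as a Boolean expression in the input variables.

g1 = ~(a /\ b)
g5 = g1 xor c = (~(a /\ b)) xor c

(~(a /\ b)) xor c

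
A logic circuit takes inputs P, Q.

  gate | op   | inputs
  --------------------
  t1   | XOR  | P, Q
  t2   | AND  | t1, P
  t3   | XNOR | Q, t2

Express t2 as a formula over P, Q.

t1 = P XOR Q
t2 = t1 AND P = (P XOR Q) AND P

(P XOR Q) AND P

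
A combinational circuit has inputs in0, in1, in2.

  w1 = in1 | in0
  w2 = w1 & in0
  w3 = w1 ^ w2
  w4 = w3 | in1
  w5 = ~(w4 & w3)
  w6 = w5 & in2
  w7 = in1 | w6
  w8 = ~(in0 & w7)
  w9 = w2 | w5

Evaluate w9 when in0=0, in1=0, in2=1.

1

w1 = 0 | 0 = 0
w2 = 0 & 0 = 0
w3 = 0 ^ 0 = 0
w4 = 0 | 0 = 0
w5 = ~(0 & 0) = 1
w9 = 0 | 1 = 1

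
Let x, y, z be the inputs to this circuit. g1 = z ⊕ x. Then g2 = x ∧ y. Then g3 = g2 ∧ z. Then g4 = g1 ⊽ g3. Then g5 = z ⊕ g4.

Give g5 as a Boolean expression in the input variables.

g1 = z ⊕ x
g2 = x ∧ y
g3 = g2 ∧ z = (x ∧ y) ∧ z
g4 = g1 ⊽ g3 = (z ⊕ x) ⊽ ((x ∧ y) ∧ z)
g5 = z ⊕ g4 = z ⊕ ((z ⊕ x) ⊽ ((x ∧ y) ∧ z))

z ⊕ ((z ⊕ x) ⊽ ((x ∧ y) ∧ z))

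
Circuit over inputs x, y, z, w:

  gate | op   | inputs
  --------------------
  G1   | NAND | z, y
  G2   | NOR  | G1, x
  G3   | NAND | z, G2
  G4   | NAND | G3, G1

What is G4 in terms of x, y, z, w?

(z NAND ((z NAND y) NOR x)) NAND (z NAND y)

G1 = z NAND y
G2 = G1 NOR x = (z NAND y) NOR x
G3 = z NAND G2 = z NAND ((z NAND y) NOR x)
G4 = G3 NAND G1 = (z NAND ((z NAND y) NOR x)) NAND (z NAND y)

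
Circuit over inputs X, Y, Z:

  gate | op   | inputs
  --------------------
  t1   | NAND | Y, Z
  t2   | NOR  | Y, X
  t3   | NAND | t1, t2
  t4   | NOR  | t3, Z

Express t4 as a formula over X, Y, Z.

((Y NAND Z) NAND (Y NOR X)) NOR Z

t1 = Y NAND Z
t2 = Y NOR X
t3 = t1 NAND t2 = (Y NAND Z) NAND (Y NOR X)
t4 = t3 NOR Z = ((Y NAND Z) NAND (Y NOR X)) NOR Z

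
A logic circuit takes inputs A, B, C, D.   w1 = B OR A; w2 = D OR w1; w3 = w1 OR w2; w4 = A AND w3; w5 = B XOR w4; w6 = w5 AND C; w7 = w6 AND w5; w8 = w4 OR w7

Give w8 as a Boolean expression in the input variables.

(A AND ((B OR A) OR (D OR (B OR A)))) OR (((B XOR (A AND ((B OR A) OR (D OR (B OR A))))) AND C) AND (B XOR (A AND ((B OR A) OR (D OR (B OR A))))))

w1 = B OR A
w2 = D OR w1 = D OR (B OR A)
w3 = w1 OR w2 = (B OR A) OR (D OR (B OR A))
w4 = A AND w3 = A AND ((B OR A) OR (D OR (B OR A)))
w5 = B XOR w4 = B XOR (A AND ((B OR A) OR (D OR (B OR A))))
w6 = w5 AND C = (B XOR (A AND ((B OR A) OR (D OR (B OR A))))) AND C
w7 = w6 AND w5 = ((B XOR (A AND ((B OR A) OR (D OR (B OR A))))) AND C) AND (B XOR (A AND ((B OR A) OR (D OR (B OR A)))))
w8 = w4 OR w7 = (A AND ((B OR A) OR (D OR (B OR A)))) OR (((B XOR (A AND ((B OR A) OR (D OR (B OR A))))) AND C) AND (B XOR (A AND ((B OR A) OR (D OR (B OR A))))))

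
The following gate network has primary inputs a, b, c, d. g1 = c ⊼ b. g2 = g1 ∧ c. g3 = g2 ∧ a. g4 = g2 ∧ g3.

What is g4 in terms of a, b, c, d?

((c ⊼ b) ∧ c) ∧ (((c ⊼ b) ∧ c) ∧ a)

g1 = c ⊼ b
g2 = g1 ∧ c = (c ⊼ b) ∧ c
g3 = g2 ∧ a = ((c ⊼ b) ∧ c) ∧ a
g4 = g2 ∧ g3 = ((c ⊼ b) ∧ c) ∧ (((c ⊼ b) ∧ c) ∧ a)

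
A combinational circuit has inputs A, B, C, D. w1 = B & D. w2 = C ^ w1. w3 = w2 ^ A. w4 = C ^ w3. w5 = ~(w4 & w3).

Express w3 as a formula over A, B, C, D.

w1 = B & D
w2 = C ^ w1 = C ^ (B & D)
w3 = w2 ^ A = (C ^ (B & D)) ^ A

(C ^ (B & D)) ^ A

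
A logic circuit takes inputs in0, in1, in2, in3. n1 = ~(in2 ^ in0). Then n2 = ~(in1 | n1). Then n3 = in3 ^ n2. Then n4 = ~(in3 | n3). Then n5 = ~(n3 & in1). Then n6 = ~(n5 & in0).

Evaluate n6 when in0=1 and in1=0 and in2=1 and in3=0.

n1 = ~(1 ^ 1) = 1
n2 = ~(0 | 1) = 0
n3 = 0 ^ 0 = 0
n5 = ~(0 & 0) = 1
n6 = ~(1 & 1) = 0

0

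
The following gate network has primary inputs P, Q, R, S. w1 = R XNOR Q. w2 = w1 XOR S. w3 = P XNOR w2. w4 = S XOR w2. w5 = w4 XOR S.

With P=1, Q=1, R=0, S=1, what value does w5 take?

1

w1 = 0 XNOR 1 = 0
w2 = 0 XOR 1 = 1
w4 = 1 XOR 1 = 0
w5 = 0 XOR 1 = 1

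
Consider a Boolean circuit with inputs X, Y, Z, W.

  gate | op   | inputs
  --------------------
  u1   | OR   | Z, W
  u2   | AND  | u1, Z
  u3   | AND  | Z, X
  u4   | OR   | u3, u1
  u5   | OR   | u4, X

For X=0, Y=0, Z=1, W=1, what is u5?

u1 = 1 OR 1 = 1
u3 = 1 AND 0 = 0
u4 = 0 OR 1 = 1
u5 = 1 OR 0 = 1

1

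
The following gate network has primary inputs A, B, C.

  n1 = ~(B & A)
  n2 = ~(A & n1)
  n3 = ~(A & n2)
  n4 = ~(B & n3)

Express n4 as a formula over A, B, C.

n1 = ~(B & A)
n2 = ~(A & n1) = ~(A & (~(B & A)))
n3 = ~(A & n2) = ~(A & (~(A & (~(B & A)))))
n4 = ~(B & n3) = ~(B & (~(A & (~(A & (~(B & A)))))))

~(B & (~(A & (~(A & (~(B & A)))))))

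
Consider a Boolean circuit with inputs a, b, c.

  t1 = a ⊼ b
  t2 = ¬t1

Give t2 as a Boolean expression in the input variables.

¬(a ⊼ b)

t1 = a ⊼ b
t2 = ¬t1 = ¬(a ⊼ b)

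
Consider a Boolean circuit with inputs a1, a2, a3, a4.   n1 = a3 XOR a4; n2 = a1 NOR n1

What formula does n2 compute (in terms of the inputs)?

n1 = a3 XOR a4
n2 = a1 NOR n1 = a1 NOR (a3 XOR a4)

a1 NOR (a3 XOR a4)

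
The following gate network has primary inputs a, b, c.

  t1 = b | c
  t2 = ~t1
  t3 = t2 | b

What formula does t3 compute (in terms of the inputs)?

~(b | c) | b

t1 = b | c
t2 = ~t1 = ~(b | c)
t3 = t2 | b = ~(b | c) | b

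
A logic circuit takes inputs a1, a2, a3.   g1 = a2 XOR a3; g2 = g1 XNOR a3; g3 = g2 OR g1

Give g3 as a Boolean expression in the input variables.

g1 = a2 XOR a3
g2 = g1 XNOR a3 = (a2 XOR a3) XNOR a3
g3 = g2 OR g1 = ((a2 XOR a3) XNOR a3) OR (a2 XOR a3)

((a2 XOR a3) XNOR a3) OR (a2 XOR a3)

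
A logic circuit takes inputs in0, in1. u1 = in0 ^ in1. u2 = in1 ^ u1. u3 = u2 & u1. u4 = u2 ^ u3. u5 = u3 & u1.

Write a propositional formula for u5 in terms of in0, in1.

((in1 ^ (in0 ^ in1)) & (in0 ^ in1)) & (in0 ^ in1)

u1 = in0 ^ in1
u2 = in1 ^ u1 = in1 ^ (in0 ^ in1)
u3 = u2 & u1 = (in1 ^ (in0 ^ in1)) & (in0 ^ in1)
u5 = u3 & u1 = ((in1 ^ (in0 ^ in1)) & (in0 ^ in1)) & (in0 ^ in1)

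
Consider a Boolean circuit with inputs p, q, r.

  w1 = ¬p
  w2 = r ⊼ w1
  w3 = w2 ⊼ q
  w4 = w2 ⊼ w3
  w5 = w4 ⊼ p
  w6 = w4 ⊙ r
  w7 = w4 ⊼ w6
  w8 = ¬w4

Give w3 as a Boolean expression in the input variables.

(r ⊼ ¬p) ⊼ q

w1 = ¬p
w2 = r ⊼ w1 = r ⊼ ¬p
w3 = w2 ⊼ q = (r ⊼ ¬p) ⊼ q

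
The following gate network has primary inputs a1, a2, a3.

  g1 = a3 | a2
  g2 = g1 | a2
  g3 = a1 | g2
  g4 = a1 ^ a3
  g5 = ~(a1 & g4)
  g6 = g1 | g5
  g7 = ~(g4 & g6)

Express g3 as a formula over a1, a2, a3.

g1 = a3 | a2
g2 = g1 | a2 = (a3 | a2) | a2
g3 = a1 | g2 = a1 | ((a3 | a2) | a2)

a1 | ((a3 | a2) | a2)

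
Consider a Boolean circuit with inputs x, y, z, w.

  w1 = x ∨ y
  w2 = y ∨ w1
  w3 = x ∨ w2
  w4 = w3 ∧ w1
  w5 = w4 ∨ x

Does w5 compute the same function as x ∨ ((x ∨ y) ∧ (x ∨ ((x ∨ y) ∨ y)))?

w1 = x ∨ y
w2 = y ∨ w1 = y ∨ (x ∨ y)
w3 = x ∨ w2 = x ∨ (y ∨ (x ∨ y))
w4 = w3 ∧ w1 = (x ∨ (y ∨ (x ∨ y))) ∧ (x ∨ y)
w5 = w4 ∨ x = ((x ∨ (y ∨ (x ∨ y))) ∧ (x ∨ y)) ∨ x
At x=0, y=0, z=0, w=0: circuit gives 0, formula gives 0.
At x=0, y=1, z=0, w=0: circuit gives 1, formula gives 1.
Agrees on all 16 inputs.

Yes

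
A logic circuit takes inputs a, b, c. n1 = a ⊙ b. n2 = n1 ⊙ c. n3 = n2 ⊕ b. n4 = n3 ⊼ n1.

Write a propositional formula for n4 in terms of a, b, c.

n1 = a ⊙ b
n2 = n1 ⊙ c = (a ⊙ b) ⊙ c
n3 = n2 ⊕ b = ((a ⊙ b) ⊙ c) ⊕ b
n4 = n3 ⊼ n1 = (((a ⊙ b) ⊙ c) ⊕ b) ⊼ (a ⊙ b)

(((a ⊙ b) ⊙ c) ⊕ b) ⊼ (a ⊙ b)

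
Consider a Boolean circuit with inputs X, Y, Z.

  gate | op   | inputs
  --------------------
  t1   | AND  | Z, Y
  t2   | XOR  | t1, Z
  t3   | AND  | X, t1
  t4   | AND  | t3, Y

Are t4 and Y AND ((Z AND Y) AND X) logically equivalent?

Yes

t1 = Z AND Y
t3 = X AND t1 = X AND (Z AND Y)
t4 = t3 AND Y = (X AND (Z AND Y)) AND Y
At X=0, Y=0, Z=0: circuit gives 0, formula gives 0.
At X=1, Y=1, Z=1: circuit gives 1, formula gives 1.
Agrees on all 8 inputs.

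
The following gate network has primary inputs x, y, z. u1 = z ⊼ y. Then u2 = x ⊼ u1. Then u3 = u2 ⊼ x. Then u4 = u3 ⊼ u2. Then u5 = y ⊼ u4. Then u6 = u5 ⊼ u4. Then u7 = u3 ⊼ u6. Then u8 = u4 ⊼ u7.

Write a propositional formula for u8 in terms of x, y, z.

(((x ⊼ (z ⊼ y)) ⊼ x) ⊼ (x ⊼ (z ⊼ y))) ⊼ (((x ⊼ (z ⊼ y)) ⊼ x) ⊼ ((y ⊼ (((x ⊼ (z ⊼ y)) ⊼ x) ⊼ (x ⊼ (z ⊼ y)))) ⊼ (((x ⊼ (z ⊼ y)) ⊼ x) ⊼ (x ⊼ (z ⊼ y)))))

u1 = z ⊼ y
u2 = x ⊼ u1 = x ⊼ (z ⊼ y)
u3 = u2 ⊼ x = (x ⊼ (z ⊼ y)) ⊼ x
u4 = u3 ⊼ u2 = ((x ⊼ (z ⊼ y)) ⊼ x) ⊼ (x ⊼ (z ⊼ y))
u5 = y ⊼ u4 = y ⊼ (((x ⊼ (z ⊼ y)) ⊼ x) ⊼ (x ⊼ (z ⊼ y)))
u6 = u5 ⊼ u4 = (y ⊼ (((x ⊼ (z ⊼ y)) ⊼ x) ⊼ (x ⊼ (z ⊼ y)))) ⊼ (((x ⊼ (z ⊼ y)) ⊼ x) ⊼ (x ⊼ (z ⊼ y)))
u7 = u3 ⊼ u6 = ((x ⊼ (z ⊼ y)) ⊼ x) ⊼ ((y ⊼ (((x ⊼ (z ⊼ y)) ⊼ x) ⊼ (x ⊼ (z ⊼ y)))) ⊼ (((x ⊼ (z ⊼ y)) ⊼ x) ⊼ (x ⊼ (z ⊼ y))))
u8 = u4 ⊼ u7 = (((x ⊼ (z ⊼ y)) ⊼ x) ⊼ (x ⊼ (z ⊼ y))) ⊼ (((x ⊼ (z ⊼ y)) ⊼ x) ⊼ ((y ⊼ (((x ⊼ (z ⊼ y)) ⊼ x) ⊼ (x ⊼ (z ⊼ y)))) ⊼ (((x ⊼ (z ⊼ y)) ⊼ x) ⊼ (x ⊼ (z ⊼ y)))))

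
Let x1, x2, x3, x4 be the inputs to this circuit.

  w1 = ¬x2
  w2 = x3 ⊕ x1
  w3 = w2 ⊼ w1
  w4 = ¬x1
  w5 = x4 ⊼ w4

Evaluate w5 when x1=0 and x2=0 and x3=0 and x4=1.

0

w4 = ¬0 = 1
w5 = 1 ⊼ 1 = 0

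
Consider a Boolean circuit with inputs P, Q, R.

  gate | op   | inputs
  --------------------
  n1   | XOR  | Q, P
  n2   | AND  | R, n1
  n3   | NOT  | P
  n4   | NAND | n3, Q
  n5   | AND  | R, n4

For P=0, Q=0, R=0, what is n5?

0

n3 = NOT 0 = 1
n4 = 1 NAND 0 = 1
n5 = 0 AND 1 = 0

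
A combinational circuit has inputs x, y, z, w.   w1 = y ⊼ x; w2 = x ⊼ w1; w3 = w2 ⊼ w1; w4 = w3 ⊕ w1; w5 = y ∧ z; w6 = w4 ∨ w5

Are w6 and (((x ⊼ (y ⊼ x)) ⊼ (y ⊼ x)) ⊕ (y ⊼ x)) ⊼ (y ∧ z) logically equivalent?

w1 = y ⊼ x
w2 = x ⊼ w1 = x ⊼ (y ⊼ x)
w3 = w2 ⊼ w1 = (x ⊼ (y ⊼ x)) ⊼ (y ⊼ x)
w4 = w3 ⊕ w1 = ((x ⊼ (y ⊼ x)) ⊼ (y ⊼ x)) ⊕ (y ⊼ x)
w5 = y ∧ z
w6 = w4 ∨ w5 = (((x ⊼ (y ⊼ x)) ⊼ (y ⊼ x)) ⊕ (y ⊼ x)) ∨ (y ∧ z)
At x=0, y=1, z=1, w=0: circuit gives 1, formula gives 0.

No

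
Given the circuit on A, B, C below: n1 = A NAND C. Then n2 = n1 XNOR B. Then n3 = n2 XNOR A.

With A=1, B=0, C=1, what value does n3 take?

n1 = 1 NAND 1 = 0
n2 = 0 XNOR 0 = 1
n3 = 1 XNOR 1 = 1

1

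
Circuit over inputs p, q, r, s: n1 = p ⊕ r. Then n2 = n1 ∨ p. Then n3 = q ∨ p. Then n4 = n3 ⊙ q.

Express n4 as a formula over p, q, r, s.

(q ∨ p) ⊙ q

n3 = q ∨ p
n4 = n3 ⊙ q = (q ∨ p) ⊙ q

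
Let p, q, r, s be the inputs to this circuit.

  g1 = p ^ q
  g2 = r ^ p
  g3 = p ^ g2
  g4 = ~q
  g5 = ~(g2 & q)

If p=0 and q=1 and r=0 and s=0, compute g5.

g2 = 0 ^ 0 = 0
g5 = ~(0 & 1) = 1

1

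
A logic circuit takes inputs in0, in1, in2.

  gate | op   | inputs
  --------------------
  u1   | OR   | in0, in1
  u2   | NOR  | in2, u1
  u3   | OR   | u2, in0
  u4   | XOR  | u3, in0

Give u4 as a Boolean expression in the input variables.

((in2 NOR (in0 OR in1)) OR in0) XOR in0

u1 = in0 OR in1
u2 = in2 NOR u1 = in2 NOR (in0 OR in1)
u3 = u2 OR in0 = (in2 NOR (in0 OR in1)) OR in0
u4 = u3 XOR in0 = ((in2 NOR (in0 OR in1)) OR in0) XOR in0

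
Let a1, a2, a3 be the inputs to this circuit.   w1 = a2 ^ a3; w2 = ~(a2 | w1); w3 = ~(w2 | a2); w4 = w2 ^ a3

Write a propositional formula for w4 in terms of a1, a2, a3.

(~(a2 | (a2 ^ a3))) ^ a3

w1 = a2 ^ a3
w2 = ~(a2 | w1) = ~(a2 | (a2 ^ a3))
w4 = w2 ^ a3 = (~(a2 | (a2 ^ a3))) ^ a3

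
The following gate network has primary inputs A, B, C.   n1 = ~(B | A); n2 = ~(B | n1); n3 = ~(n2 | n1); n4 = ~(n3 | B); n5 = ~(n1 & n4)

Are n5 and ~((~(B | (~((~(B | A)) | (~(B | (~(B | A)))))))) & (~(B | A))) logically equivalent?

Yes

n1 = ~(B | A)
n2 = ~(B | n1) = ~(B | (~(B | A)))
n3 = ~(n2 | n1) = ~((~(B | (~(B | A)))) | (~(B | A)))
n4 = ~(n3 | B) = ~((~((~(B | (~(B | A)))) | (~(B | A)))) | B)
n5 = ~(n1 & n4) = ~((~(B | A)) & (~((~((~(B | (~(B | A)))) | (~(B | A)))) | B)))
At A=0, B=0, C=0: circuit gives 0, formula gives 0.
At A=0, B=1, C=0: circuit gives 1, formula gives 1.
Agrees on all 8 inputs.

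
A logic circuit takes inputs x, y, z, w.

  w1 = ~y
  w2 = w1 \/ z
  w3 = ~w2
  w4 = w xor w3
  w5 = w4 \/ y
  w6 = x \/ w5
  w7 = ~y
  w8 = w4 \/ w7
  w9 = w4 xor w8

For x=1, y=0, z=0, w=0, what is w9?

w1 = ~0 = 1
w2 = 1 \/ 0 = 1
w3 = ~1 = 0
w4 = 0 xor 0 = 0
w7 = ~0 = 1
w8 = 0 \/ 1 = 1
w9 = 0 xor 1 = 1

1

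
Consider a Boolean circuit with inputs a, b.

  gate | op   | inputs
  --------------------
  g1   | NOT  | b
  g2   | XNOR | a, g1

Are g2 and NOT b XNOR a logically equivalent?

g1 = NOT b
g2 = a XNOR g1 = a XNOR NOT b
At a=0, b=0: circuit gives 0, formula gives 0.
At a=0, b=1: circuit gives 1, formula gives 1.
Agrees on all 4 inputs.

Yes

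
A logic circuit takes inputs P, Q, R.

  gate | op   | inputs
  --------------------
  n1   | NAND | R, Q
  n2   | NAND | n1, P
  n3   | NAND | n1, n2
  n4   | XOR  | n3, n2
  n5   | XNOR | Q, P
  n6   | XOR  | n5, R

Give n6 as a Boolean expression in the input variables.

n5 = Q XNOR P
n6 = n5 XOR R = (Q XNOR P) XOR R

(Q XNOR P) XOR R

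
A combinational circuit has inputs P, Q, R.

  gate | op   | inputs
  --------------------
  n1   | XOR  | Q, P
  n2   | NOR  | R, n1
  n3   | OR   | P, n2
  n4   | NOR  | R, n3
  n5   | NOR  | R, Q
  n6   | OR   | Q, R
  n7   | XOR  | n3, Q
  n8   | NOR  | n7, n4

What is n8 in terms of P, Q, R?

((P OR (R NOR (Q XOR P))) XOR Q) NOR (R NOR (P OR (R NOR (Q XOR P))))

n1 = Q XOR P
n2 = R NOR n1 = R NOR (Q XOR P)
n3 = P OR n2 = P OR (R NOR (Q XOR P))
n4 = R NOR n3 = R NOR (P OR (R NOR (Q XOR P)))
n7 = n3 XOR Q = (P OR (R NOR (Q XOR P))) XOR Q
n8 = n7 NOR n4 = ((P OR (R NOR (Q XOR P))) XOR Q) NOR (R NOR (P OR (R NOR (Q XOR P))))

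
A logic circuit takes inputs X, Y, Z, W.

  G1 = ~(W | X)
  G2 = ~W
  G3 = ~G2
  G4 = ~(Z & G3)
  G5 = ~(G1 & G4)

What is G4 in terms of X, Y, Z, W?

G2 = ~W
G3 = ~G2 = ~~W
G4 = ~(Z & G3) = ~(Z & ~~W)

~(Z & ~~W)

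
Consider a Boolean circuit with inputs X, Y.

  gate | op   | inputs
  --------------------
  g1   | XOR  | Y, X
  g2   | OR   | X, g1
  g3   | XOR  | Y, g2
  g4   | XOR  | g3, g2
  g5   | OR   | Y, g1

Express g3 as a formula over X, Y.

g1 = Y XOR X
g2 = X OR g1 = X OR (Y XOR X)
g3 = Y XOR g2 = Y XOR (X OR (Y XOR X))

Y XOR (X OR (Y XOR X))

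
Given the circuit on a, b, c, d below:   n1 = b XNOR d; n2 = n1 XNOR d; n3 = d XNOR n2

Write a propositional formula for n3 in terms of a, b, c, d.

n1 = b XNOR d
n2 = n1 XNOR d = (b XNOR d) XNOR d
n3 = d XNOR n2 = d XNOR ((b XNOR d) XNOR d)

d XNOR ((b XNOR d) XNOR d)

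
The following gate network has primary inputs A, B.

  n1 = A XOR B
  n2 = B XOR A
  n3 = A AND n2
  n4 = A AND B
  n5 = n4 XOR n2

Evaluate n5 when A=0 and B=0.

n2 = 0 XOR 0 = 0
n4 = 0 AND 0 = 0
n5 = 0 XOR 0 = 0

0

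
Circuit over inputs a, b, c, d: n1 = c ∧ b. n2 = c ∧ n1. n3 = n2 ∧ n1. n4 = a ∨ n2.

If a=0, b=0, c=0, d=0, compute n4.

n1 = 0 ∧ 0 = 0
n2 = 0 ∧ 0 = 0
n4 = 0 ∨ 0 = 0

0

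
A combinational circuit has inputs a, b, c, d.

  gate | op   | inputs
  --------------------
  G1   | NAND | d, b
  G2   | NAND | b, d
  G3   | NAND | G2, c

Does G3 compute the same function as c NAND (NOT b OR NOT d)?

Yes

G2 = b NAND d
G3 = G2 NAND c = (b NAND d) NAND c
At a=0, b=0, c=1, d=0: circuit gives 0, formula gives 0.
At a=0, b=0, c=0, d=0: circuit gives 1, formula gives 1.
Agrees on all 16 inputs.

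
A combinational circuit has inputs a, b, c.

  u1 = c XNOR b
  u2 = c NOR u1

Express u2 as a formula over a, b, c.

u1 = c XNOR b
u2 = c NOR u1 = c NOR (c XNOR b)

c NOR (c XNOR b)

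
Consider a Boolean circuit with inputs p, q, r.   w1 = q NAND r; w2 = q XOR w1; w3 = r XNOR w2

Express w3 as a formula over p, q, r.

r XNOR (q XOR (q NAND r))

w1 = q NAND r
w2 = q XOR w1 = q XOR (q NAND r)
w3 = r XNOR w2 = r XNOR (q XOR (q NAND r))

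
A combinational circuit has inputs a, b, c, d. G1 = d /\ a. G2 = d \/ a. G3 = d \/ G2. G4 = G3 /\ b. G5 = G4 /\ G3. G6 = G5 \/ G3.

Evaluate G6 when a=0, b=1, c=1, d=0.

0

G2 = 0 \/ 0 = 0
G3 = 0 \/ 0 = 0
G4 = 0 /\ 1 = 0
G5 = 0 /\ 0 = 0
G6 = 0 \/ 0 = 0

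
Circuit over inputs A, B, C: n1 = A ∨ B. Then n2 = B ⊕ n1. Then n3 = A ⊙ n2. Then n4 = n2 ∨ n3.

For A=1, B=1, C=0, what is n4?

n1 = 1 ∨ 1 = 1
n2 = 1 ⊕ 1 = 0
n3 = 1 ⊙ 0 = 0
n4 = 0 ∨ 0 = 0

0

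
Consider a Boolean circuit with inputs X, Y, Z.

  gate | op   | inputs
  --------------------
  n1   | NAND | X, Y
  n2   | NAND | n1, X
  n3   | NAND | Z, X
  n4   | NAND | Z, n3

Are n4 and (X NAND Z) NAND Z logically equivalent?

Yes

n3 = Z NAND X
n4 = Z NAND n3 = Z NAND (Z NAND X)
At X=0, Y=0, Z=1: circuit gives 0, formula gives 0.
At X=0, Y=0, Z=0: circuit gives 1, formula gives 1.
Agrees on all 8 inputs.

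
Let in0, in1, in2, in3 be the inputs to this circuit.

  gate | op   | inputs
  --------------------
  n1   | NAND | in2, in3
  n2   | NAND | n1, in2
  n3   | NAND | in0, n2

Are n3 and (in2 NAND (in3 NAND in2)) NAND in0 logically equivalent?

n1 = in2 NAND in3
n2 = n1 NAND in2 = (in2 NAND in3) NAND in2
n3 = in0 NAND n2 = in0 NAND ((in2 NAND in3) NAND in2)
At in0=1, in1=0, in2=0, in3=0: circuit gives 0, formula gives 0.
At in0=0, in1=0, in2=0, in3=0: circuit gives 1, formula gives 1.
Agrees on all 16 inputs.

Yes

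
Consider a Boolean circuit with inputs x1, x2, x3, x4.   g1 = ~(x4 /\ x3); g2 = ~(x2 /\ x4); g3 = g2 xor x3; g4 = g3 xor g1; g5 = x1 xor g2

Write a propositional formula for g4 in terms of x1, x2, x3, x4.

((~(x2 /\ x4)) xor x3) xor (~(x4 /\ x3))

g1 = ~(x4 /\ x3)
g2 = ~(x2 /\ x4)
g3 = g2 xor x3 = (~(x2 /\ x4)) xor x3
g4 = g3 xor g1 = ((~(x2 /\ x4)) xor x3) xor (~(x4 /\ x3))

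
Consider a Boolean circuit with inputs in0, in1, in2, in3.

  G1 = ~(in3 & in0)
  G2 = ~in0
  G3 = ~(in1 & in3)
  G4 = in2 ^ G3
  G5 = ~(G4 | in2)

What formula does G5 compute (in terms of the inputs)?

G3 = ~(in1 & in3)
G4 = in2 ^ G3 = in2 ^ (~(in1 & in3))
G5 = ~(G4 | in2) = ~((in2 ^ (~(in1 & in3))) | in2)

~((in2 ^ (~(in1 & in3))) | in2)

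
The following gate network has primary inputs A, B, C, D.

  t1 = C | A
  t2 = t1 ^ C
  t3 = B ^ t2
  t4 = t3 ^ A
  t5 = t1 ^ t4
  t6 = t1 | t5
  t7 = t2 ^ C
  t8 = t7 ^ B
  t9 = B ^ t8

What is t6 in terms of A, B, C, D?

(C | A) | ((C | A) ^ ((B ^ ((C | A) ^ C)) ^ A))

t1 = C | A
t2 = t1 ^ C = (C | A) ^ C
t3 = B ^ t2 = B ^ ((C | A) ^ C)
t4 = t3 ^ A = (B ^ ((C | A) ^ C)) ^ A
t5 = t1 ^ t4 = (C | A) ^ ((B ^ ((C | A) ^ C)) ^ A)
t6 = t1 | t5 = (C | A) | ((C | A) ^ ((B ^ ((C | A) ^ C)) ^ A))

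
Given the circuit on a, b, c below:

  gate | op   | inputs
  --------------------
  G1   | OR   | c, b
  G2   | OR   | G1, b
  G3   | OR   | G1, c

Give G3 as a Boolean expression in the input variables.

(c OR b) OR c

G1 = c OR b
G3 = G1 OR c = (c OR b) OR c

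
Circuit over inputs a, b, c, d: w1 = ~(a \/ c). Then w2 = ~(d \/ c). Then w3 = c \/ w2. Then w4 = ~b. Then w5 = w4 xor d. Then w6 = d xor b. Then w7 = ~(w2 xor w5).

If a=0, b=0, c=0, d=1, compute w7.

w2 = ~(1 \/ 0) = 0
w4 = ~0 = 1
w5 = 1 xor 1 = 0
w7 = ~(0 xor 0) = 1

1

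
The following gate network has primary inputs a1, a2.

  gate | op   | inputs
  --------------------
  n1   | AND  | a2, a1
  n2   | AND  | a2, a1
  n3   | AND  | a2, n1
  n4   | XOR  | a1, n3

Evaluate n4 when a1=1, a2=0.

n1 = 0 AND 1 = 0
n3 = 0 AND 0 = 0
n4 = 1 XOR 0 = 1

1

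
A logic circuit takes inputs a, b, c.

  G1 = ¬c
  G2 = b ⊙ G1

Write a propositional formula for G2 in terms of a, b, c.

G1 = ¬c
G2 = b ⊙ G1 = b ⊙ ¬c

b ⊙ ¬c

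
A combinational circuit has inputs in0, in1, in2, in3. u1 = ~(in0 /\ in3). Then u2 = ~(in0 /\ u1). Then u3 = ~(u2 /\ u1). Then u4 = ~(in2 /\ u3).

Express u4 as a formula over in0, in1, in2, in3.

~(in2 /\ (~((~(in0 /\ (~(in0 /\ in3)))) /\ (~(in0 /\ in3)))))

u1 = ~(in0 /\ in3)
u2 = ~(in0 /\ u1) = ~(in0 /\ (~(in0 /\ in3)))
u3 = ~(u2 /\ u1) = ~((~(in0 /\ (~(in0 /\ in3)))) /\ (~(in0 /\ in3)))
u4 = ~(in2 /\ u3) = ~(in2 /\ (~((~(in0 /\ (~(in0 /\ in3)))) /\ (~(in0 /\ in3)))))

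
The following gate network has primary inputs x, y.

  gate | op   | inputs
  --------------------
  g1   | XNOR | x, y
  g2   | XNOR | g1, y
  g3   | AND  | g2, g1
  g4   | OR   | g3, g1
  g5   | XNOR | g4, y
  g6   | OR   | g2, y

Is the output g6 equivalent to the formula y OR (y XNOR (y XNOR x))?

g1 = x XNOR y
g2 = g1 XNOR y = (x XNOR y) XNOR y
g6 = g2 OR y = ((x XNOR y) XNOR y) OR y
At x=0, y=0: circuit gives 0, formula gives 0.
At x=0, y=1: circuit gives 1, formula gives 1.
Agrees on all 4 inputs.

Yes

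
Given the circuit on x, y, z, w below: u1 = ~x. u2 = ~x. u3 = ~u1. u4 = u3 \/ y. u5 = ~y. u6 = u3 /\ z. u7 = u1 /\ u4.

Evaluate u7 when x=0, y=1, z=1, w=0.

1

u1 = ~0 = 1
u3 = ~1 = 0
u4 = 0 \/ 1 = 1
u7 = 1 /\ 1 = 1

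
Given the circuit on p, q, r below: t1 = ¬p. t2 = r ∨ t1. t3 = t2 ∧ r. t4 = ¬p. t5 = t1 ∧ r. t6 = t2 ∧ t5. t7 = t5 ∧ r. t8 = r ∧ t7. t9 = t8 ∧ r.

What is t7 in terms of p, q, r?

t1 = ¬p
t5 = t1 ∧ r = ¬p ∧ r
t7 = t5 ∧ r = (¬p ∧ r) ∧ r

(¬p ∧ r) ∧ r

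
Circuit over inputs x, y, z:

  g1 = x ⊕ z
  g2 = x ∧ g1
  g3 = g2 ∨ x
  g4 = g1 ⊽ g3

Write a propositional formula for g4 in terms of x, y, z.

(x ⊕ z) ⊽ ((x ∧ (x ⊕ z)) ∨ x)

g1 = x ⊕ z
g2 = x ∧ g1 = x ∧ (x ⊕ z)
g3 = g2 ∨ x = (x ∧ (x ⊕ z)) ∨ x
g4 = g1 ⊽ g3 = (x ⊕ z) ⊽ ((x ∧ (x ⊕ z)) ∨ x)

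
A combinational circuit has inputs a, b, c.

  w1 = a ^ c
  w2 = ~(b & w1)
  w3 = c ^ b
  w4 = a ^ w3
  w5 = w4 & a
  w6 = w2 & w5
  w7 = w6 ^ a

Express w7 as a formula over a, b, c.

w1 = a ^ c
w2 = ~(b & w1) = ~(b & (a ^ c))
w3 = c ^ b
w4 = a ^ w3 = a ^ (c ^ b)
w5 = w4 & a = (a ^ (c ^ b)) & a
w6 = w2 & w5 = (~(b & (a ^ c))) & ((a ^ (c ^ b)) & a)
w7 = w6 ^ a = ((~(b & (a ^ c))) & ((a ^ (c ^ b)) & a)) ^ a

((~(b & (a ^ c))) & ((a ^ (c ^ b)) & a)) ^ a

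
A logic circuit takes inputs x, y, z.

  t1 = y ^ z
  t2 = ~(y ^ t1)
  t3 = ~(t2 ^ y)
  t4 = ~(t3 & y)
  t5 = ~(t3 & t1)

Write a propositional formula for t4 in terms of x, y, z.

t1 = y ^ z
t2 = ~(y ^ t1) = ~(y ^ (y ^ z))
t3 = ~(t2 ^ y) = ~((~(y ^ (y ^ z))) ^ y)
t4 = ~(t3 & y) = ~((~((~(y ^ (y ^ z))) ^ y)) & y)

~((~((~(y ^ (y ^ z))) ^ y)) & y)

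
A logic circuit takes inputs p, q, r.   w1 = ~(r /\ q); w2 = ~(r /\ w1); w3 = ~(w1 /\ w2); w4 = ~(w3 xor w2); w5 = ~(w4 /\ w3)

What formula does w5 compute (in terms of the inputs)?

w1 = ~(r /\ q)
w2 = ~(r /\ w1) = ~(r /\ (~(r /\ q)))
w3 = ~(w1 /\ w2) = ~((~(r /\ q)) /\ (~(r /\ (~(r /\ q)))))
w4 = ~(w3 xor w2) = ~((~((~(r /\ q)) /\ (~(r /\ (~(r /\ q)))))) xor (~(r /\ (~(r /\ q)))))
w5 = ~(w4 /\ w3) = ~((~((~((~(r /\ q)) /\ (~(r /\ (~(r /\ q)))))) xor (~(r /\ (~(r /\ q)))))) /\ (~((~(r /\ q)) /\ (~(r /\ (~(r /\ q)))))))

~((~((~((~(r /\ q)) /\ (~(r /\ (~(r /\ q)))))) xor (~(r /\ (~(r /\ q)))))) /\ (~((~(r /\ q)) /\ (~(r /\ (~(r /\ q)))))))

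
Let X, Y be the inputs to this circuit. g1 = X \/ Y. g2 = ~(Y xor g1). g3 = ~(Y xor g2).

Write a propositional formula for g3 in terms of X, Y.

~(Y xor (~(Y xor (X \/ Y))))

g1 = X \/ Y
g2 = ~(Y xor g1) = ~(Y xor (X \/ Y))
g3 = ~(Y xor g2) = ~(Y xor (~(Y xor (X \/ Y))))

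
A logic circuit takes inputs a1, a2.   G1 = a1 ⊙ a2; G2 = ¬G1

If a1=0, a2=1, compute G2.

G1 = 0 ⊙ 1 = 0
G2 = ¬0 = 1

1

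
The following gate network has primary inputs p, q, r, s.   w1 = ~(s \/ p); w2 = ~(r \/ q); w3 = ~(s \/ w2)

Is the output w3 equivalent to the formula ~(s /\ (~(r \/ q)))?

No

w2 = ~(r \/ q)
w3 = ~(s \/ w2) = ~(s \/ (~(r \/ q)))
At p=0, q=0, r=0, s=0: circuit gives 0, formula gives 1.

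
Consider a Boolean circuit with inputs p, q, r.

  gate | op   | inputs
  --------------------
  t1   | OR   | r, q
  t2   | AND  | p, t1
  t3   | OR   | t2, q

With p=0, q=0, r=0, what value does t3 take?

t1 = 0 OR 0 = 0
t2 = 0 AND 0 = 0
t3 = 0 OR 0 = 0

0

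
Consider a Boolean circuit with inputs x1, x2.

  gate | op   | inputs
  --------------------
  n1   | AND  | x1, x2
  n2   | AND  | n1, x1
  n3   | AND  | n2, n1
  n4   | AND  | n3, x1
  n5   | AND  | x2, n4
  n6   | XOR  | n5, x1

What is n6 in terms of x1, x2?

(x2 AND ((((x1 AND x2) AND x1) AND (x1 AND x2)) AND x1)) XOR x1

n1 = x1 AND x2
n2 = n1 AND x1 = (x1 AND x2) AND x1
n3 = n2 AND n1 = ((x1 AND x2) AND x1) AND (x1 AND x2)
n4 = n3 AND x1 = (((x1 AND x2) AND x1) AND (x1 AND x2)) AND x1
n5 = x2 AND n4 = x2 AND ((((x1 AND x2) AND x1) AND (x1 AND x2)) AND x1)
n6 = n5 XOR x1 = (x2 AND ((((x1 AND x2) AND x1) AND (x1 AND x2)) AND x1)) XOR x1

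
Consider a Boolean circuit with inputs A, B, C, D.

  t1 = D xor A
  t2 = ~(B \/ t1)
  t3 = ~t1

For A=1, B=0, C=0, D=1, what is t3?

t1 = 1 xor 1 = 0
t3 = ~0 = 1

1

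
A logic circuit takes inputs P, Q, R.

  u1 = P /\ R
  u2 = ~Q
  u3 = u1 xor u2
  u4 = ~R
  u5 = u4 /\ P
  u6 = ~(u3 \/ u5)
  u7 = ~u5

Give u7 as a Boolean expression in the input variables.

u4 = ~R
u5 = u4 /\ P = ~R /\ P
u7 = ~u5 = ~(~R /\ P)

~(~R /\ P)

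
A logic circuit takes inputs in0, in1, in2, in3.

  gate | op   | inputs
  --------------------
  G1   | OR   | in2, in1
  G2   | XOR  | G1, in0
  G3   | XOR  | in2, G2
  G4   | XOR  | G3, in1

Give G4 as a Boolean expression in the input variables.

G1 = in2 OR in1
G2 = G1 XOR in0 = (in2 OR in1) XOR in0
G3 = in2 XOR G2 = in2 XOR ((in2 OR in1) XOR in0)
G4 = G3 XOR in1 = (in2 XOR ((in2 OR in1) XOR in0)) XOR in1

(in2 XOR ((in2 OR in1) XOR in0)) XOR in1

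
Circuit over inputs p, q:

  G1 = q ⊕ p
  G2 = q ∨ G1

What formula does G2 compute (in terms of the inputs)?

G1 = q ⊕ p
G2 = q ∨ G1 = q ∨ (q ⊕ p)

q ∨ (q ⊕ p)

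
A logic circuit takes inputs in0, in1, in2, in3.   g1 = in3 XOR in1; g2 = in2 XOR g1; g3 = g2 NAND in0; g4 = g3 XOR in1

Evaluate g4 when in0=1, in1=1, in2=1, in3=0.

0

g1 = 0 XOR 1 = 1
g2 = 1 XOR 1 = 0
g3 = 0 NAND 1 = 1
g4 = 1 XOR 1 = 0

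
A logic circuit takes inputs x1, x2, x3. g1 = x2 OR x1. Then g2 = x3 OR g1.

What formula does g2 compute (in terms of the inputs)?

g1 = x2 OR x1
g2 = x3 OR g1 = x3 OR (x2 OR x1)

x3 OR (x2 OR x1)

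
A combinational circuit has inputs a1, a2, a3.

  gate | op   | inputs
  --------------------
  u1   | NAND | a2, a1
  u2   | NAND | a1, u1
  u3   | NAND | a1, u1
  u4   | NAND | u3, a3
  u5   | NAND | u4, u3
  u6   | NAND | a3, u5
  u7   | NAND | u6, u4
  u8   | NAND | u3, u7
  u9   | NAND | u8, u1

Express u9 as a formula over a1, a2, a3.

u1 = a2 NAND a1
u3 = a1 NAND u1 = a1 NAND (a2 NAND a1)
u4 = u3 NAND a3 = (a1 NAND (a2 NAND a1)) NAND a3
u5 = u4 NAND u3 = ((a1 NAND (a2 NAND a1)) NAND a3) NAND (a1 NAND (a2 NAND a1))
u6 = a3 NAND u5 = a3 NAND (((a1 NAND (a2 NAND a1)) NAND a3) NAND (a1 NAND (a2 NAND a1)))
u7 = u6 NAND u4 = (a3 NAND (((a1 NAND (a2 NAND a1)) NAND a3) NAND (a1 NAND (a2 NAND a1)))) NAND ((a1 NAND (a2 NAND a1)) NAND a3)
u8 = u3 NAND u7 = (a1 NAND (a2 NAND a1)) NAND ((a3 NAND (((a1 NAND (a2 NAND a1)) NAND a3) NAND (a1 NAND (a2 NAND a1)))) NAND ((a1 NAND (a2 NAND a1)) NAND a3))
u9 = u8 NAND u1 = ((a1 NAND (a2 NAND a1)) NAND ((a3 NAND (((a1 NAND (a2 NAND a1)) NAND a3) NAND (a1 NAND (a2 NAND a1)))) NAND ((a1 NAND (a2 NAND a1)) NAND a3))) NAND (a2 NAND a1)

((a1 NAND (a2 NAND a1)) NAND ((a3 NAND (((a1 NAND (a2 NAND a1)) NAND a3) NAND (a1 NAND (a2 NAND a1)))) NAND ((a1 NAND (a2 NAND a1)) NAND a3))) NAND (a2 NAND a1)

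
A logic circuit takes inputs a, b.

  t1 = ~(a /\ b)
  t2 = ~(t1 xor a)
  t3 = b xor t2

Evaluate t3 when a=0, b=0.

t1 = ~(0 /\ 0) = 1
t2 = ~(1 xor 0) = 0
t3 = 0 xor 0 = 0

0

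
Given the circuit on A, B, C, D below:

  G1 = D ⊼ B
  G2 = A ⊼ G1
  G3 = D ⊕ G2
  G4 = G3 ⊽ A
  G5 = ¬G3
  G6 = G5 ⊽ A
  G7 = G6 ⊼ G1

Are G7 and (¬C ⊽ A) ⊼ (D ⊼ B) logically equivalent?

G1 = D ⊼ B
G2 = A ⊼ G1 = A ⊼ (D ⊼ B)
G3 = D ⊕ G2 = D ⊕ (A ⊼ (D ⊼ B))
G5 = ¬G3 = ¬(D ⊕ (A ⊼ (D ⊼ B)))
G6 = G5 ⊽ A = ¬(D ⊕ (A ⊼ (D ⊼ B))) ⊽ A
G7 = G6 ⊼ G1 = (¬(D ⊕ (A ⊼ (D ⊼ B))) ⊽ A) ⊼ (D ⊼ B)
At A=0, B=0, C=0, D=0: circuit gives 0, formula gives 1.

No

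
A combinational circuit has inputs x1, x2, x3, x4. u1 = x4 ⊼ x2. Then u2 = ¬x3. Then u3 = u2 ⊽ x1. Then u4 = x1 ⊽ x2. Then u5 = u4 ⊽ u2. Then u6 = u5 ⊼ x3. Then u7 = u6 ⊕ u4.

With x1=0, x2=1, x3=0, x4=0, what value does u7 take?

1

u2 = ¬0 = 1
u4 = 0 ⊽ 1 = 0
u5 = 0 ⊽ 1 = 0
u6 = 0 ⊼ 0 = 1
u7 = 1 ⊕ 0 = 1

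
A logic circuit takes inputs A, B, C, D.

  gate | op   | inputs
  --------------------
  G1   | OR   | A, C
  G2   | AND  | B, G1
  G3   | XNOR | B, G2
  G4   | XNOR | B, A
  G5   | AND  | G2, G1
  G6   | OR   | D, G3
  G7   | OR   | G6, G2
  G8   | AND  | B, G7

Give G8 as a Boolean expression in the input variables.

B AND ((D OR (B XNOR (B AND (A OR C)))) OR (B AND (A OR C)))

G1 = A OR C
G2 = B AND G1 = B AND (A OR C)
G3 = B XNOR G2 = B XNOR (B AND (A OR C))
G6 = D OR G3 = D OR (B XNOR (B AND (A OR C)))
G7 = G6 OR G2 = (D OR (B XNOR (B AND (A OR C)))) OR (B AND (A OR C))
G8 = B AND G7 = B AND ((D OR (B XNOR (B AND (A OR C)))) OR (B AND (A OR C)))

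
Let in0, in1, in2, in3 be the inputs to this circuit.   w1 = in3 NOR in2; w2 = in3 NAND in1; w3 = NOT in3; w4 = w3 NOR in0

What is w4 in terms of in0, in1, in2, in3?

NOT in3 NOR in0

w3 = NOT in3
w4 = w3 NOR in0 = NOT in3 NOR in0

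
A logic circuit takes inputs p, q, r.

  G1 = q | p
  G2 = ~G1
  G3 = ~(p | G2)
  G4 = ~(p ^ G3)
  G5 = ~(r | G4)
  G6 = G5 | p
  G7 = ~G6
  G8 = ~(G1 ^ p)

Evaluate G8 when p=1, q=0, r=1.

1

G1 = 0 | 1 = 1
G8 = ~(1 ^ 1) = 1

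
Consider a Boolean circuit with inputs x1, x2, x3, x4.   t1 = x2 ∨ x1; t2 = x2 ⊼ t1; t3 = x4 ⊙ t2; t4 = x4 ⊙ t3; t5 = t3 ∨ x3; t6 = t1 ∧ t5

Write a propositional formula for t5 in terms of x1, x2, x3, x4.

(x4 ⊙ (x2 ⊼ (x2 ∨ x1))) ∨ x3

t1 = x2 ∨ x1
t2 = x2 ⊼ t1 = x2 ⊼ (x2 ∨ x1)
t3 = x4 ⊙ t2 = x4 ⊙ (x2 ⊼ (x2 ∨ x1))
t5 = t3 ∨ x3 = (x4 ⊙ (x2 ⊼ (x2 ∨ x1))) ∨ x3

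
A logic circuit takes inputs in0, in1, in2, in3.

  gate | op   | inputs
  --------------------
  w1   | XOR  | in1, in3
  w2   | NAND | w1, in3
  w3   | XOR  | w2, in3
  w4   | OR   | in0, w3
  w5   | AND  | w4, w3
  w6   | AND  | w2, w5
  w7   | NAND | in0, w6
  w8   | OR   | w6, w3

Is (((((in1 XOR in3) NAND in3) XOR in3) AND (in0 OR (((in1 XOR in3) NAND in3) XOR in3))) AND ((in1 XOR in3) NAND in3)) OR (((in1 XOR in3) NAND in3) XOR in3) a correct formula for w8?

Yes

w1 = in1 XOR in3
w2 = w1 NAND in3 = (in1 XOR in3) NAND in3
w3 = w2 XOR in3 = ((in1 XOR in3) NAND in3) XOR in3
w4 = in0 OR w3 = in0 OR (((in1 XOR in3) NAND in3) XOR in3)
w5 = w4 AND w3 = (in0 OR (((in1 XOR in3) NAND in3) XOR in3)) AND (((in1 XOR in3) NAND in3) XOR in3)
w6 = w2 AND w5 = ((in1 XOR in3) NAND in3) AND ((in0 OR (((in1 XOR in3) NAND in3) XOR in3)) AND (((in1 XOR in3) NAND in3) XOR in3))
w8 = w6 OR w3 = (((in1 XOR in3) NAND in3) AND ((in0 OR (((in1 XOR in3) NAND in3) XOR in3)) AND (((in1 XOR in3) NAND in3) XOR in3))) OR (((in1 XOR in3) NAND in3) XOR in3)
At in0=0, in1=1, in2=0, in3=1: circuit gives 0, formula gives 0.
At in0=0, in1=0, in2=0, in3=0: circuit gives 1, formula gives 1.
Agrees on all 16 inputs.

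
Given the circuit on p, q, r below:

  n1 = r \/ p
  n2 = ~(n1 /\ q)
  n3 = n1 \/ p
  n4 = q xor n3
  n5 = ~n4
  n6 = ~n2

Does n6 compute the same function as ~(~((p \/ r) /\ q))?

n1 = r \/ p
n2 = ~(n1 /\ q) = ~((r \/ p) /\ q)
n6 = ~n2 = ~(~((r \/ p) /\ q))
At p=0, q=0, r=0: circuit gives 0, formula gives 0.
At p=0, q=1, r=1: circuit gives 1, formula gives 1.
Agrees on all 8 inputs.

Yes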